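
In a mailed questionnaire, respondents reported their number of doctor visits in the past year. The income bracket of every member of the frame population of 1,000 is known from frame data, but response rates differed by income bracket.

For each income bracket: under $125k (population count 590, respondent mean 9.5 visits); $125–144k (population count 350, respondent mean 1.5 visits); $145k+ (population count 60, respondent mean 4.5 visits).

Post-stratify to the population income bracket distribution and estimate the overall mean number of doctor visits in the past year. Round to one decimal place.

Reweight to the known income bracket distribution:
  under $125k: (590/1,000) × 9.5 = 5.605
  $125–144k: (350/1,000) × 1.5 = 0.525
  $145k+: (60/1,000) × 4.5 = 0.27
Post-stratified estimate = 6.4 → 6.4.

6.4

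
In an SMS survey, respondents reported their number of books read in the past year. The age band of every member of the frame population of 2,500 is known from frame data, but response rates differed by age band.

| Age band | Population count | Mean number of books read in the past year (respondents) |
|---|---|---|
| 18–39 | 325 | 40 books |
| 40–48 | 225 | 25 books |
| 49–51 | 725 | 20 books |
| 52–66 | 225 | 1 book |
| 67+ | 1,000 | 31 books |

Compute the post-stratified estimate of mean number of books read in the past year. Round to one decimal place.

Weight each group's respondent value by its population share:
  18–39: (325/2,500) × 40 = 5.2
  40–48: (225/2,500) × 25 = 2.25
  49–51: (725/2,500) × 20 = 5.8
  52–66: (225/2,500) × 1 = 0.09
  67+: (1,000/2,500) × 31 = 12.4
Post-stratified estimate = 25.74 → 25.7.

25.7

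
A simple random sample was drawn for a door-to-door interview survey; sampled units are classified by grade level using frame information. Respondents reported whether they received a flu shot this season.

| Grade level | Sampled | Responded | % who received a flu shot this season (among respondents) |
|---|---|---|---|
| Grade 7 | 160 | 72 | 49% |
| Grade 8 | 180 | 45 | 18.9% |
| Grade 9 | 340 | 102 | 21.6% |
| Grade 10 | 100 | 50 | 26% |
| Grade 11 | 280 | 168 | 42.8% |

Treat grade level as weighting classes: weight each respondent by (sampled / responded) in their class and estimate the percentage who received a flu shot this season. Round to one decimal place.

31.3%

Response rates by class: Grade 7 72/160 = 45%, Grade 8 45/180 = 25%, Grade 9 102/340 = 30%, Grade 10 50/100 = 50%, Grade 11 168/280 = 60%.
With weight = n_sampled/n_responded per class, the weighted class total is n_sampled:
  Grade 7: 160 × 49 = 7840
  Grade 8: 180 × 18.9 = 3402
  Grade 9: 340 × 21.6 = 7344
  Grade 10: 100 × 26 = 2600
  Grade 11: 280 × 42.8 = 11,984
Adjusted estimate = 33,170 / 1,060 = 31.2925 → 31.3%.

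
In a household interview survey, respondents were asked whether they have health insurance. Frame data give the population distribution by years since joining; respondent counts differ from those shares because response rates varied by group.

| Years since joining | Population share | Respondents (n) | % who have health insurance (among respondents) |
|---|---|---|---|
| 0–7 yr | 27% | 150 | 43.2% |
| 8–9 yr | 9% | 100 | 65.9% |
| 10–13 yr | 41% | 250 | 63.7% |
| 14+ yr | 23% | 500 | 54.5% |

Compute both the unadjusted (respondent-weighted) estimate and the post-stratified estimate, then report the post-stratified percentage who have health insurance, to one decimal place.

56.2%

Without adjustment, the pooled respondent share is:
  (150/1000)×43.2 + (100/1000)×65.9 + (250/1000)×63.7 + (500/1000)×54.5 = 56.245%
Reweighting by population years since joining shares:
  0.27×43.2 + 0.09×65.9 + 0.41×63.7 + 0.23×54.5 = 56.247%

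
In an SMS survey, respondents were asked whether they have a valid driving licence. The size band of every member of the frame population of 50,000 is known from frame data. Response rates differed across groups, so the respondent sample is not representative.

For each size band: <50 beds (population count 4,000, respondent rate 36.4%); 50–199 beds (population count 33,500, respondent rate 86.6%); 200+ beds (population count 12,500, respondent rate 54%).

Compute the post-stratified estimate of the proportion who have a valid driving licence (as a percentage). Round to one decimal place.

74.4%

Weight each group's respondent value by its population share:
  <50 beds: (4,000/50,000) × 36.4 = 2.912
  50–199 beds: (33,500/50,000) × 86.6 = 58.022
  200+ beds: (12,500/50,000) × 54 = 13.5
Post-stratified estimate = 74.434 → 74.4%.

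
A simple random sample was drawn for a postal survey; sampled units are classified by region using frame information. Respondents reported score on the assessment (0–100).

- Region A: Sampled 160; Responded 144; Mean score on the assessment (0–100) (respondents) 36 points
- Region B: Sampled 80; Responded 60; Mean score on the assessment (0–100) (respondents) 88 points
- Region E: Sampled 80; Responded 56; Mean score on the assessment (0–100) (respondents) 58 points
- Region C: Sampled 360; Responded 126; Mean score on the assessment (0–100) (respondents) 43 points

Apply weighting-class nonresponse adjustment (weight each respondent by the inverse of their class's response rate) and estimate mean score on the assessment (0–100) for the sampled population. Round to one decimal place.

48.4

Response rates by class: Region A 144/160 = 90%, Region B 60/80 = 75%, Region E 56/80 = 70%, Region C 126/360 = 35%.
Each respondent's weight = sampled/responded in their class; summing within a class gives n_sampled, so:
  Region A: 160 × 36 = 5760
  Region B: 80 × 88 = 7040
  Region E: 80 × 58 = 4640
  Region C: 360 × 43 = 15,480
Adjusted estimate = 32,920 / 680 = 48.4118 → 48.4.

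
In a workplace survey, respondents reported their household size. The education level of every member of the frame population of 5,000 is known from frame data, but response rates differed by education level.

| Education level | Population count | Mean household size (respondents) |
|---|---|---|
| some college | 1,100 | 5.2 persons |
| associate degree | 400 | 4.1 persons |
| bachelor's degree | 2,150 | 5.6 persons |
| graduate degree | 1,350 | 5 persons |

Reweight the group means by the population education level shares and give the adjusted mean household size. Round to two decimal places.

Reweight to the known education level distribution:
  some college: (1,100/5,000) × 5.2 = 1.144
  associate degree: (400/5,000) × 4.1 = 0.328
  bachelor's degree: (2,150/5,000) × 5.6 = 2.408
  graduate degree: (1,350/5,000) × 5 = 1.35
Post-stratified estimate = 5.23 → 5.23.

5.23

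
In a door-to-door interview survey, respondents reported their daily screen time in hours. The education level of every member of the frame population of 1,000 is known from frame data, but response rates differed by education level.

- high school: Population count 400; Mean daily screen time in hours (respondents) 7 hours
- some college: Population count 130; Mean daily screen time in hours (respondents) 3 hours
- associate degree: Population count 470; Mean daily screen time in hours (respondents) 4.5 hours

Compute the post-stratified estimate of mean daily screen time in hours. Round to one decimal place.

Weight each group's respondent value by its population share:
  high school: (400/1,000) × 7 = 2.8
  some college: (130/1,000) × 3 = 0.39
  associate degree: (470/1,000) × 4.5 = 2.115
Post-stratified estimate = 5.305 → 5.3.

5.3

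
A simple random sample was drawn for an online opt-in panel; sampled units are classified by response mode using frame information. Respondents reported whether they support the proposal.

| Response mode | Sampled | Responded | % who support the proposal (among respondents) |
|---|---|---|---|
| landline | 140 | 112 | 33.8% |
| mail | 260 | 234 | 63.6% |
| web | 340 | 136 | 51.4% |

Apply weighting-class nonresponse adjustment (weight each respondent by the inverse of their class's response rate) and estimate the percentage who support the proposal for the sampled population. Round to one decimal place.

52.4%

Response rates by class: landline 112/140 = 80%, mail 234/260 = 90%, web 136/340 = 40%.
Each respondent's weight = sampled/responded in their class; summing within a class gives n_sampled, so:
  landline: 140 × 33.8 = 4732
  mail: 260 × 63.6 = 16,536
  web: 340 × 51.4 = 17,476
Adjusted estimate = 38,744 / 740 = 52.3568 → 52.4%.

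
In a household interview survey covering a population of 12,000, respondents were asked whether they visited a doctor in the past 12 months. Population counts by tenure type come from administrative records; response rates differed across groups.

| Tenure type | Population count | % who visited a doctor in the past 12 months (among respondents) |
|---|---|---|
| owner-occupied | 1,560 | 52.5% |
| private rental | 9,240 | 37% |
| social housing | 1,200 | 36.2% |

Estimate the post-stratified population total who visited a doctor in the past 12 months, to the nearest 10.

Each cell contributes its population count × the respondent rate:
  owner-occupied: 1,560 × 52.5% = 819
  private rental: 9,240 × 37% = 3418.8
  social housing: 1,200 × 36.2% = 434.4
Estimated total = 4672.2 → 4,670.

4,670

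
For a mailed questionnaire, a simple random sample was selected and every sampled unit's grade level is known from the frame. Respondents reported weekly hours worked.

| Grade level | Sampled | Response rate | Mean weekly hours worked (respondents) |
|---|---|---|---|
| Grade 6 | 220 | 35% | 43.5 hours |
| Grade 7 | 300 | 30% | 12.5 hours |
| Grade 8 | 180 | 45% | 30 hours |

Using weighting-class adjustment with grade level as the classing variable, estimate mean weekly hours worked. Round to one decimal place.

Weighting each respondent by the inverse class response rate inflates each class back to its sampled size, so the class weight is n_sampled:
  Grade 6: 220 × 43.5 = 9570
  Grade 7: 300 × 12.5 = 3750
  Grade 8: 180 × 30 = 5400
Adjusted estimate = 18,720 / 700 = 26.7429 → 26.7.

26.7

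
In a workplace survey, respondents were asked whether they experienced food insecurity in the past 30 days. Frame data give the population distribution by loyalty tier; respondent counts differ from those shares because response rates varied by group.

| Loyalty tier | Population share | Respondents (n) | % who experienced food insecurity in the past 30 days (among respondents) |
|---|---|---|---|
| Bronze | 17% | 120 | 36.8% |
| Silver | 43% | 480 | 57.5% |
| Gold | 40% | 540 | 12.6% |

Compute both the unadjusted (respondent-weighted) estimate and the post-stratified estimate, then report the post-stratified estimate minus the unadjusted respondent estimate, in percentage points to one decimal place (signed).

+2.0 percentage points

Without adjustment, the pooled respondent share is:
  (120/1140)×36.8 + (480/1140)×57.5 + (540/1140)×12.6 = 34.0526%
Reweighting by population loyalty tier shares:
  0.17×36.8 + 0.43×57.5 + 0.4×12.6 = 36.021%
Difference = 36.021 − 34.0526 = 1.9684 pp.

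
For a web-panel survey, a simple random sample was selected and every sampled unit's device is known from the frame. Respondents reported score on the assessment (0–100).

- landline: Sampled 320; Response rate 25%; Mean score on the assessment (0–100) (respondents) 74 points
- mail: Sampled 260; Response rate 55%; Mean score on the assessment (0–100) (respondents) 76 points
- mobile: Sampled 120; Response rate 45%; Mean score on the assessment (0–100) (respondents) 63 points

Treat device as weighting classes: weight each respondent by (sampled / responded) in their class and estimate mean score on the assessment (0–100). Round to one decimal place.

72.9

With weight = n_sampled/n_responded per class, the weighted class total is n_sampled:
  landline: 320 × 74 = 23,680
  mail: 260 × 76 = 19,760
  mobile: 120 × 63 = 7560
Adjusted estimate = 51,000 / 700 = 72.8571 → 72.9.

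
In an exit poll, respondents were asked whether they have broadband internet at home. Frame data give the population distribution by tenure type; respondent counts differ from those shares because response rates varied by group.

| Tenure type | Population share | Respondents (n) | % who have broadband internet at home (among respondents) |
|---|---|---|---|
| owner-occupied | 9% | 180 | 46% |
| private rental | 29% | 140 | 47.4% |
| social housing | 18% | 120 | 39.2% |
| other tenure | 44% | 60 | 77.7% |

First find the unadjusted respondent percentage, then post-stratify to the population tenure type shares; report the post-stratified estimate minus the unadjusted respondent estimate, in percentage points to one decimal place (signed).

Unadjusted (pooled respondent) estimate weights by respondent counts:
  (180/500)×46 + (140/500)×47.4 + (120/500)×39.2 + (60/500)×77.7 = 48.564%
Post-stratified estimate weights by population shares:
  0.09×46 + 0.29×47.4 + 0.18×39.2 + 0.44×77.7 = 59.13%
Difference = 59.13 − 48.564 = 10.566 pp.

+10.6 percentage points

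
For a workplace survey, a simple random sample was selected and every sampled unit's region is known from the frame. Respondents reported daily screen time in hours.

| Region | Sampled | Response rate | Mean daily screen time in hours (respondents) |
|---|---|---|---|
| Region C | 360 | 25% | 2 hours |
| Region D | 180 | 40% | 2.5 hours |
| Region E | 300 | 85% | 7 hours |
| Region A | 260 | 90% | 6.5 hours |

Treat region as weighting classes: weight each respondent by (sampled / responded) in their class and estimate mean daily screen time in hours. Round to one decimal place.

Inverse-response-rate weighting restores each class to its sampled count, so class totals weight by n_sampled:
  Region C: 360 × 2 = 720
  Region D: 180 × 2.5 = 450
  Region E: 300 × 7 = 2100
  Region A: 260 × 6.5 = 1690
Adjusted estimate = 4960 / 1,100 = 4.50909 → 4.5.

4.5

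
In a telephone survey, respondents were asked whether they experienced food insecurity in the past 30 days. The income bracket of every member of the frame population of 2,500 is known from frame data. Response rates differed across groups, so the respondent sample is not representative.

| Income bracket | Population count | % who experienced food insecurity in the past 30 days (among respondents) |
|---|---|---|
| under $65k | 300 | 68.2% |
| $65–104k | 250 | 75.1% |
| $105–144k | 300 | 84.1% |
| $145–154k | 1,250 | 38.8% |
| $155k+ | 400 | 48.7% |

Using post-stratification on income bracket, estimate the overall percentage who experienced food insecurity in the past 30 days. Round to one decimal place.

53.0%

Weight each group's respondent value by its population share:
  under $65k: (300/2,500) × 68.2 = 8.184
  $65–104k: (250/2,500) × 75.1 = 7.51
  $105–144k: (300/2,500) × 84.1 = 10.092
  $145–154k: (1,250/2,500) × 38.8 = 19.4
  $155k+: (400/2,500) × 48.7 = 7.792
Post-stratified estimate = 52.978 → 53.0%.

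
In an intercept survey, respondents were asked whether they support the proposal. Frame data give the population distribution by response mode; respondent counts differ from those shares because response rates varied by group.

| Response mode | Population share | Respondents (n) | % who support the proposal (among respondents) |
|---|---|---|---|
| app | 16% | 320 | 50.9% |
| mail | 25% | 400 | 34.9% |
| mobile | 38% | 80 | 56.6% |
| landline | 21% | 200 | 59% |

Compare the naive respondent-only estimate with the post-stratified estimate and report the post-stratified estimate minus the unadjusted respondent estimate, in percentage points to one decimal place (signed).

+4.2 percentage points

Without adjustment, the pooled respondent share is:
  (320/1000)×50.9 + (400/1000)×34.9 + (80/1000)×56.6 + (200/1000)×59 = 46.576%
Post-stratified estimate weights by population shares:
  0.16×50.9 + 0.25×34.9 + 0.38×56.6 + 0.21×59 = 50.767%
Difference = 50.767 − 46.576 = 4.191 pp.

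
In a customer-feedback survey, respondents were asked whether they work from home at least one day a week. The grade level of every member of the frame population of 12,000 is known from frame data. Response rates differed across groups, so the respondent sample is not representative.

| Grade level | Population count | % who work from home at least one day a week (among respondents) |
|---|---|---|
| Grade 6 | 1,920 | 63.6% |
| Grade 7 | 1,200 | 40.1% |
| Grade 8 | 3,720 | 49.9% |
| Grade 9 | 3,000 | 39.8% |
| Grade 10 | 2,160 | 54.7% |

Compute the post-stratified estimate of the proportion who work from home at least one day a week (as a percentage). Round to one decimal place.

Weight each group's respondent value by its population share:
  Grade 6: (1,920/12,000) × 63.6 = 10.176
  Grade 7: (1,200/12,000) × 40.1 = 4.01
  Grade 8: (3,720/12,000) × 49.9 = 15.469
  Grade 9: (3,000/12,000) × 39.8 = 9.95
  Grade 10: (2,160/12,000) × 54.7 = 9.846
Post-stratified estimate = 49.451 → 49.5%.

49.5%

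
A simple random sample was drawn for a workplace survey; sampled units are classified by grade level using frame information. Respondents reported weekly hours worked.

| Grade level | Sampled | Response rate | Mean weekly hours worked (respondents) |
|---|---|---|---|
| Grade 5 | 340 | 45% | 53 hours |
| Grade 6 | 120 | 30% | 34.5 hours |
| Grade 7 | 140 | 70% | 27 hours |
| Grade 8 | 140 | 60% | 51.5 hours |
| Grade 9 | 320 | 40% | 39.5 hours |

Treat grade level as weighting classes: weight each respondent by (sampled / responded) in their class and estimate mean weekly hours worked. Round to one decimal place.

Each respondent's weight = sampled/responded in their class; summing within a class gives n_sampled, so:
  Grade 5: 340 × 53 = 18,020
  Grade 6: 120 × 34.5 = 4140
  Grade 7: 140 × 27 = 3780
  Grade 8: 140 × 51.5 = 7210
  Grade 9: 320 × 39.5 = 12,640
Adjusted estimate = 45,790 / 1,060 = 43.1981 → 43.2.

43.2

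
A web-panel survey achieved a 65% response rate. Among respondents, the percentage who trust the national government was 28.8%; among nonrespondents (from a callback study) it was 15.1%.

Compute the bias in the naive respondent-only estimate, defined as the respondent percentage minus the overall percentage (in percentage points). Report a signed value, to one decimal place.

Nonresponse fraction = 1 − 0.65 = 0.35.
Bias = (nonresponse fraction) × (respondent percentage − nonrespondent percentage)
     = 0.35 × (28.8 − 15.1) = 0.35 × 13.7 = 4.795.

+4.8 percentage points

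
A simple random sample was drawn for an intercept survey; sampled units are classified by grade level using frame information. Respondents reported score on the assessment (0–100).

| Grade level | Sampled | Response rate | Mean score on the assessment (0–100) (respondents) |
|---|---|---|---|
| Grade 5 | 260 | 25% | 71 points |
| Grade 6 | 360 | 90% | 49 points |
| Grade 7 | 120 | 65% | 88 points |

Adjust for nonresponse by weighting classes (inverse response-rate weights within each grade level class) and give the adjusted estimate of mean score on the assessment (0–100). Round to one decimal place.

With weight = n_sampled/n_responded per class, the weighted class total is n_sampled:
  Grade 5: 260 × 71 = 18,460
  Grade 6: 360 × 49 = 17,640
  Grade 7: 120 × 88 = 10,560
Adjusted estimate = 46,660 / 740 = 63.0541 → 63.1.

63.1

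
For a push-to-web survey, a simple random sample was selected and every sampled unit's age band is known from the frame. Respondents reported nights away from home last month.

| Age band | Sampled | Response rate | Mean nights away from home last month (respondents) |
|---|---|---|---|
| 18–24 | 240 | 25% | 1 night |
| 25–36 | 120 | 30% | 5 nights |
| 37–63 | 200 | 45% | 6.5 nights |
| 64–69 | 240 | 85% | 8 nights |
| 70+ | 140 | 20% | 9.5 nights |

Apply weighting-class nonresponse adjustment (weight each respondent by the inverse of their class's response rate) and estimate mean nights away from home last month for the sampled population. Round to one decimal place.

Each respondent's weight = sampled/responded in their class; summing within a class gives n_sampled, so:
  18–24: 240 × 1 = 240
  25–36: 120 × 5 = 600
  37–63: 200 × 6.5 = 1300
  64–69: 240 × 8 = 1920
  70+: 140 × 9.5 = 1330
Adjusted estimate = 5390 / 940 = 5.73404 → 5.7.

5.7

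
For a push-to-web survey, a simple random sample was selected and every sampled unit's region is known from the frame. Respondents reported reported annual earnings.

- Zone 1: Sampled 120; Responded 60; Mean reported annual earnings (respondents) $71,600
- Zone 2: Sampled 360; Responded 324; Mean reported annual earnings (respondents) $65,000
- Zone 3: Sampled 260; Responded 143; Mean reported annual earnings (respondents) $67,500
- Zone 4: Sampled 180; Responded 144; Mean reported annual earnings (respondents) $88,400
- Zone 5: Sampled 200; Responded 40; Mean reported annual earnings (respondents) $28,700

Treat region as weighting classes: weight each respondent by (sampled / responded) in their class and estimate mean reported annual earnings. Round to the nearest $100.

$63,600

Class response rates: Zone 1 60/120 = 50%, Zone 2 324/360 = 90%, Zone 3 143/260 = 55%, Zone 4 144/180 = 80%, Zone 5 40/200 = 20%.
Weighting each respondent by the inverse class response rate inflates each class back to its sampled size, so the class weight is n_sampled:
  Zone 1: 120 × 71,600 = 8,592,000
  Zone 2: 360 × 65,000 = 23,400,000
  Zone 3: 260 × 67,500 = 17,550,000
  Zone 4: 180 × 88,400 = 15,912,000
  Zone 5: 200 × 28,700 = 5,740,000
Adjusted estimate = 71,194,000 / 1,120 = 63566.1 → $63,600.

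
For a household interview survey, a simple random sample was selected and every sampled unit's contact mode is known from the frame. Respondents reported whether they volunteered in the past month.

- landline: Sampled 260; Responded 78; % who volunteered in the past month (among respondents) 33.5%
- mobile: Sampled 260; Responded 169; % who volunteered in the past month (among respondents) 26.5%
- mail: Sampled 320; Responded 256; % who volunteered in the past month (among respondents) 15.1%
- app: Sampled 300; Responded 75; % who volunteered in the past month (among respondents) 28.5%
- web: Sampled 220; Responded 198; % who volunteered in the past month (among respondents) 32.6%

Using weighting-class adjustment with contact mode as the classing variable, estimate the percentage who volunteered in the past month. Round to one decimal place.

26.6%

Response rates by class: landline 78/260 = 30%, mobile 169/260 = 65%, mail 256/320 = 80%, app 75/300 = 25%, web 198/220 = 90%.
With weight = n_sampled/n_responded per class, the weighted class total is n_sampled:
  landline: 260 × 33.5 = 8710
  mobile: 260 × 26.5 = 6890
  mail: 320 × 15.1 = 4832
  app: 300 × 28.5 = 8550
  web: 220 × 32.6 = 7172
Adjusted estimate = 36,154 / 1,360 = 26.5838 → 26.6%.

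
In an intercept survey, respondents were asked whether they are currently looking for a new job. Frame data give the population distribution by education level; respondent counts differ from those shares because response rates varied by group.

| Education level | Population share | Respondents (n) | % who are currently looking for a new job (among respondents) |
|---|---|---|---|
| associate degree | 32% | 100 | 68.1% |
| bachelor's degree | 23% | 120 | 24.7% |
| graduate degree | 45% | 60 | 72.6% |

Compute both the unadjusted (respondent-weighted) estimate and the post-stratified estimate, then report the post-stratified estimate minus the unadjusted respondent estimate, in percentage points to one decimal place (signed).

Unadjusted (pooled respondent) estimate weights by respondent counts:
  (100/280)×68.1 + (120/280)×24.7 + (60/280)×72.6 = 50.4643%
Reweighting by population education level shares:
  0.32×68.1 + 0.23×24.7 + 0.45×72.6 = 60.143%
Difference = 60.143 − 50.4643 = 9.6787 pp.

+9.7 percentage points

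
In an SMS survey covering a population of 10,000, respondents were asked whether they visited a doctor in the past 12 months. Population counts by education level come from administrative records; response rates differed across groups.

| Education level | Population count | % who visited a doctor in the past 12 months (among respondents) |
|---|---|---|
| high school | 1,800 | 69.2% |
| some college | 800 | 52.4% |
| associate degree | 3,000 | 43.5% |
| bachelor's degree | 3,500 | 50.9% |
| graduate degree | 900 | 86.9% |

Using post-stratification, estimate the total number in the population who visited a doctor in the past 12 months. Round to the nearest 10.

5,530

Estimated count per cell = population count × respondent percentage:
  high school: 1,800 × 69.2% = 1245.6
  some college: 800 × 52.4% = 419.2
  associate degree: 3,000 × 43.5% = 1305
  bachelor's degree: 3,500 × 50.9% = 1781.5
  graduate degree: 900 × 86.9% = 782.1
Estimated total = 5533.4 → 5,530.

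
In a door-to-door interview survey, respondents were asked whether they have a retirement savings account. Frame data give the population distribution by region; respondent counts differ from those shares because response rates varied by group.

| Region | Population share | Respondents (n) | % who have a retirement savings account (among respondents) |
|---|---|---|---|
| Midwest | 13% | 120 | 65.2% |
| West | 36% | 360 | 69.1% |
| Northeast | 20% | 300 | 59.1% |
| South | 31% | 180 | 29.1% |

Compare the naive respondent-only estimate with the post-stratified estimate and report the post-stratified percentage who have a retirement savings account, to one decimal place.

54.2%

Naive respondent-only estimate (weights = respondent counts):
  (120/960)×65.2 + (360/960)×69.1 + (300/960)×59.1 + (180/960)×29.1 = 57.9875%
Reweighting by population region shares:
  0.13×65.2 + 0.36×69.1 + 0.2×59.1 + 0.31×29.1 = 54.193%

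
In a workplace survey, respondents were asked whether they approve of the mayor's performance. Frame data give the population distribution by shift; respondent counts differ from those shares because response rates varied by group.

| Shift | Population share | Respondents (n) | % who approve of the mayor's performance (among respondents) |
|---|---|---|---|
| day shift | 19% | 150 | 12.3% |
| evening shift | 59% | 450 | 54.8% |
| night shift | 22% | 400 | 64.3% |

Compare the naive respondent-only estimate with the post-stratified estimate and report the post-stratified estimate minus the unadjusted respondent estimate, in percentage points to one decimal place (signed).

Naive respondent-only estimate (weights = respondent counts):
  (150/1000)×12.3 + (450/1000)×54.8 + (400/1000)×64.3 = 52.225%
Reweighting by population shift shares:
  0.19×12.3 + 0.59×54.8 + 0.22×64.3 = 48.815%
Difference = 48.815 − 52.225 = -3.41 pp.

-3.4 percentage points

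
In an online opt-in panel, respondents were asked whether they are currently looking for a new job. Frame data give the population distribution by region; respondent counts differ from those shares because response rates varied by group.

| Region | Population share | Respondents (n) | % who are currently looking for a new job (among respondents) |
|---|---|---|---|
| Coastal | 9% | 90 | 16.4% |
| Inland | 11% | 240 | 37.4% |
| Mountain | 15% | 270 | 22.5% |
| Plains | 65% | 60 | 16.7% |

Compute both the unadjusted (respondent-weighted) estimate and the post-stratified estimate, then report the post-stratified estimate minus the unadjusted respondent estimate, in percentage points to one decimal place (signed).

-6.7 percentage points

Unadjusted (pooled respondent) estimate weights by respondent counts:
  (90/660)×16.4 + (240/660)×37.4 + (270/660)×22.5 + (60/660)×16.7 = 26.5591%
Post-stratified estimate weights by population shares:
  0.09×16.4 + 0.11×37.4 + 0.15×22.5 + 0.65×16.7 = 19.82%
Difference = 19.82 − 26.5591 = -6.7391 pp.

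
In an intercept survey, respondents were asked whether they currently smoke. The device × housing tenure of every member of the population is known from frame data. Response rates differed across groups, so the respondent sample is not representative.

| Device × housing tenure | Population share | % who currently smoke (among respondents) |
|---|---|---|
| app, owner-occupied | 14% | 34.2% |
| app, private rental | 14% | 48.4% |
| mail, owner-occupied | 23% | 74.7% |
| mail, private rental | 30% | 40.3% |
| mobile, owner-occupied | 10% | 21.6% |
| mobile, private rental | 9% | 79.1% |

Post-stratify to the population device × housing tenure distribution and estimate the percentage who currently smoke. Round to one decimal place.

Each cell contributes population-share × respondent value:
  app, owner-occupied: 0.14 × 34.2 = 4.788
  app, private rental: 0.14 × 48.4 = 6.776
  mail, owner-occupied: 0.23 × 74.7 = 17.181
  mail, private rental: 0.3 × 40.3 = 12.09
  mobile, owner-occupied: 0.1 × 21.6 = 2.16
  mobile, private rental: 0.09 × 79.1 = 7.119
Post-stratified estimate = 50.114 → 50.1%.

50.1%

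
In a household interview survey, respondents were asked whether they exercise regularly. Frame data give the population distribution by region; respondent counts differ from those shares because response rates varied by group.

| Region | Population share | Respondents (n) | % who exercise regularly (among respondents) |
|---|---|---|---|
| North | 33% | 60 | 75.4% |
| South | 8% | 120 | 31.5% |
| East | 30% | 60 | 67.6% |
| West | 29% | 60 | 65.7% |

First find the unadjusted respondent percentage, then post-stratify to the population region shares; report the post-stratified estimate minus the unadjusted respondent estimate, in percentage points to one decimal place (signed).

Without adjustment, the pooled respondent share is:
  (60/300)×75.4 + (120/300)×31.5 + (60/300)×67.6 + (60/300)×65.7 = 54.34%
Post-stratifying to population shares instead:
  0.33×75.4 + 0.08×31.5 + 0.3×67.6 + 0.29×65.7 = 66.735%
Difference = 66.735 − 54.34 = 12.395 pp.

+12.4 percentage points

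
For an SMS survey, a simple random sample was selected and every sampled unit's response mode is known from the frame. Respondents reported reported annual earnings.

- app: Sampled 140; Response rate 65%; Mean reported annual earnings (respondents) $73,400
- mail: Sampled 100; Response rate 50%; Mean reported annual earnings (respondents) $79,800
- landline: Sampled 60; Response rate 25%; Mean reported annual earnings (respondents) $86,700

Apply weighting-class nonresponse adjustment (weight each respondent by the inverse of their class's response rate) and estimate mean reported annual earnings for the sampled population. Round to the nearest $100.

Weighting each respondent by the inverse class response rate inflates each class back to its sampled size, so the class weight is n_sampled:
  app: 140 × 73,400 = 10,276,000
  mail: 100 × 79,800 = 7,980,000
  landline: 60 × 86,700 = 5,202,000
Adjusted estimate = 23,458,000 / 300 = 78193.3 → $78,200.

$78,200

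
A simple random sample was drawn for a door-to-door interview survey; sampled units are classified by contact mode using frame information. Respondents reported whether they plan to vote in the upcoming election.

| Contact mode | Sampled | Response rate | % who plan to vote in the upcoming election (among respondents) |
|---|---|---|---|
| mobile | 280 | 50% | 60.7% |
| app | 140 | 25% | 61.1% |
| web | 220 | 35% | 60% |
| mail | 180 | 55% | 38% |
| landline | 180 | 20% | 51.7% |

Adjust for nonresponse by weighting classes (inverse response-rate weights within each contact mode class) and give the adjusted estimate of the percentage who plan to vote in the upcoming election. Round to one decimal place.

54.9%

Inverse-response-rate weighting restores each class to its sampled count, so class totals weight by n_sampled:
  mobile: 280 × 60.7 = 16,996
  app: 140 × 61.1 = 8554
  web: 220 × 60 = 13,200
  mail: 180 × 38 = 6840
  landline: 180 × 51.7 = 9306
Adjusted estimate = 54,896 / 1,000 = 54.896 → 54.9%.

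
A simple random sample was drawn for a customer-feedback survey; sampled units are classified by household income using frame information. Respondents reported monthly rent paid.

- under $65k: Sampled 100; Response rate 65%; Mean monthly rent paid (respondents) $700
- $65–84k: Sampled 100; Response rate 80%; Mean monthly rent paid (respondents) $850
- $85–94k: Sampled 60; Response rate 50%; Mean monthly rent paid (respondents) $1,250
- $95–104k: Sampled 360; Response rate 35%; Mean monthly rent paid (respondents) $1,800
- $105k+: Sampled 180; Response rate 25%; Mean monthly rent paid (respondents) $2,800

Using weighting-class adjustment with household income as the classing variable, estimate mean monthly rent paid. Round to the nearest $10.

$1,730

Weighting each respondent by the inverse class response rate inflates each class back to its sampled size, so the class weight is n_sampled:
  under $65k: 100 × 700 = 70,000
  $65–84k: 100 × 850 = 85,000
  $85–94k: 60 × 1250 = 75,000
  $95–104k: 360 × 1800 = 648,000
  $105k+: 180 × 2800 = 504,000
Adjusted estimate = 1,382,000 / 800 = 1727.5 → $1,730.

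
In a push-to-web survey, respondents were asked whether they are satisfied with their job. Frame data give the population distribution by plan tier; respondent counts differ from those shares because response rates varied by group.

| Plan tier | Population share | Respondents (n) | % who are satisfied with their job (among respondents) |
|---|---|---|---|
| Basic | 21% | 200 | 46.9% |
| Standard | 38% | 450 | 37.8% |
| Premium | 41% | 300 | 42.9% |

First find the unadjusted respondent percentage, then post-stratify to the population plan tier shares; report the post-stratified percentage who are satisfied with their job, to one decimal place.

Naive respondent-only estimate (weights = respondent counts):
  (200/950)×46.9 + (450/950)×37.8 + (300/950)×42.9 = 41.3263%
Post-stratifying to population shares instead:
  0.21×46.9 + 0.38×37.8 + 0.41×42.9 = 41.802%

41.8%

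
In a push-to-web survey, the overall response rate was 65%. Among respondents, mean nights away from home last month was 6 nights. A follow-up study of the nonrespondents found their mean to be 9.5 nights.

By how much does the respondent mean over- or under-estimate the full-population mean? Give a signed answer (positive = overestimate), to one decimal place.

-1.2

Nonresponse fraction = 1 − 0.65 = 0.35.
Bias = (nonresponse fraction) × (respondent mean − nonrespondent mean)
     = 0.35 × (6 − 9.5) = 0.35 × -3.5 = -1.225.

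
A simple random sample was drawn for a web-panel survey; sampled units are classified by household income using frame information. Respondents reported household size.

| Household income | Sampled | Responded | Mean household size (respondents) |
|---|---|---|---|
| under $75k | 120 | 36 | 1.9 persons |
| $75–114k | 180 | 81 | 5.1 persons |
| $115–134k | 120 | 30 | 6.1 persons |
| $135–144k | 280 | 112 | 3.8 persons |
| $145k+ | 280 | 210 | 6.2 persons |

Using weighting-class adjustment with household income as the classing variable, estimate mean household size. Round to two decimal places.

Class response rates: under $75k 36/120 = 30%, $75–114k 81/180 = 45%, $115–134k 30/120 = 25%, $135–144k 112/280 = 40%, $145k+ 210/280 = 75%.
With weight = n_sampled/n_responded per class, the weighted class total is n_sampled:
  under $75k: 120 × 1.9 = 228
  $75–114k: 180 × 5.1 = 918
  $115–134k: 120 × 6.1 = 732
  $135–144k: 280 × 3.8 = 1064
  $145k+: 280 × 6.2 = 1736
Adjusted estimate = 4678 / 980 = 4.77347 → 4.77.

4.77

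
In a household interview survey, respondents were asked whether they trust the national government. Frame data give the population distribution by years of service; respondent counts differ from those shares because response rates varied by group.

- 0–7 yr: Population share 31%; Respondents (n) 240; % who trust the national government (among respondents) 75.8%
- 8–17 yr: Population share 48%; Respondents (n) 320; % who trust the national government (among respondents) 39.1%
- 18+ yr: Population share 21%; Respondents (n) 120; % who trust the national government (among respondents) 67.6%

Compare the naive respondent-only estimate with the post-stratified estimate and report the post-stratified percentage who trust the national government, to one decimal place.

Unadjusted (pooled respondent) estimate weights by respondent counts:
  (240/680)×75.8 + (320/680)×39.1 + (120/680)×67.6 = 57.0824%
Reweighting by population years of service shares:
  0.31×75.8 + 0.48×39.1 + 0.21×67.6 = 56.462%

56.5%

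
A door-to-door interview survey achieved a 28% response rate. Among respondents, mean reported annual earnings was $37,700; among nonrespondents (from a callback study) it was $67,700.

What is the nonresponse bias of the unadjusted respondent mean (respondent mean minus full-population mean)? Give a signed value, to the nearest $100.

Nonresponse fraction = 1 − 0.28 = 0.72.
Bias = (nonresponse fraction) × (respondent mean − nonrespondent mean)
     = 0.72 × (37,700 − 67,700) = 0.72 × -30,000 = -21,600.

-$21,600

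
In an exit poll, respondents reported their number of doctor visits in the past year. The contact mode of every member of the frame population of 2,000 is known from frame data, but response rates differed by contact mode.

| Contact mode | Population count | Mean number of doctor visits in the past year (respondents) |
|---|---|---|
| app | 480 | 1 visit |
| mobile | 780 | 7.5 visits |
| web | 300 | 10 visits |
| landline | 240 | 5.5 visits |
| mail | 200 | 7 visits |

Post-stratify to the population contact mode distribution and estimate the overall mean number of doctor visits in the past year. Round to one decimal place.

6.0

Reweight to the known contact mode distribution:
  app: (480/2,000) × 1 = 0.24
  mobile: (780/2,000) × 7.5 = 2.925
  web: (300/2,000) × 10 = 1.5
  landline: (240/2,000) × 5.5 = 0.66
  mail: (200/2,000) × 7 = 0.7
Post-stratified estimate = 6.025 → 6.0.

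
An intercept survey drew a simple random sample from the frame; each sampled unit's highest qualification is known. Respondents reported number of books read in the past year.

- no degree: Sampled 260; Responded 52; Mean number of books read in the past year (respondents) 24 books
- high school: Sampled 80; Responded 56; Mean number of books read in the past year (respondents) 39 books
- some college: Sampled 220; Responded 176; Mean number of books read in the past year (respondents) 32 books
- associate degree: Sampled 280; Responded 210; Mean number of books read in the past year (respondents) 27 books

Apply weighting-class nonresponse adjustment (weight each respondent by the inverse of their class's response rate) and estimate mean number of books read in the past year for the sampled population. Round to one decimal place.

Class response rates: no degree 52/260 = 20%, high school 56/80 = 70%, some college 176/220 = 80%, associate degree 210/280 = 75%.
Each respondent's weight = sampled/responded in their class; summing within a class gives n_sampled, so:
  no degree: 260 × 24 = 6240
  high school: 80 × 39 = 3120
  some college: 220 × 32 = 7040
  associate degree: 280 × 27 = 7560
Adjusted estimate = 23,960 / 840 = 28.5238 → 28.5.

28.5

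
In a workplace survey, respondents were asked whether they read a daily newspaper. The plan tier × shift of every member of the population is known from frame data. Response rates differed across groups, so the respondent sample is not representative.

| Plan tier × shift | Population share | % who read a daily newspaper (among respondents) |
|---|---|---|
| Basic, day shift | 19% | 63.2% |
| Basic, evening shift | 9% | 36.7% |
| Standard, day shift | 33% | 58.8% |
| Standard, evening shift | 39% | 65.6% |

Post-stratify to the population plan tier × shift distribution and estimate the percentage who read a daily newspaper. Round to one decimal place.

60.3%

Reweight to the known plan tier × shift distribution:
  Basic, day shift: 0.19 × 63.2 = 12.008
  Basic, evening shift: 0.09 × 36.7 = 3.303
  Standard, day shift: 0.33 × 58.8 = 19.404
  Standard, evening shift: 0.39 × 65.6 = 25.584
Post-stratified estimate = 60.299 → 60.3%.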